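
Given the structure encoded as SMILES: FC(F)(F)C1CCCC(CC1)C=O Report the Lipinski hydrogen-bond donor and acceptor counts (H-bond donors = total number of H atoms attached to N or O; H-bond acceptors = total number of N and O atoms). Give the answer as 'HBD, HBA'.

Donors: find every N or O and count the H atoms it carries.
  atom 13 (O): bond orders sum to 2 → 0 H
Lipinski HBD = 0.
Acceptors: N atoms = 0, O atoms = 1 → HBA = 1.

0, 1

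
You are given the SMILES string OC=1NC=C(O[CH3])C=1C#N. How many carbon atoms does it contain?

Count every carbon token in the SMILES (each C, including those in ring-closure positions and inside branches).
Carbon count: 6.

6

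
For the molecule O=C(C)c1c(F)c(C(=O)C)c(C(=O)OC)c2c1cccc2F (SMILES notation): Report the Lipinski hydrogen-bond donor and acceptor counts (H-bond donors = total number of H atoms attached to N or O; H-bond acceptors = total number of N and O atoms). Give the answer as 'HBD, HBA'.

0, 4

Donors: find every N or O and count the H atoms it carries.
  atom 1 (O): bond orders sum to 2 → 0 H
  atom 9 (O): bond orders sum to 2 → 0 H
  atom 13 (O): bond orders sum to 2 → 0 H
  atom 14 (O): bond orders sum to 2 → 0 H
Lipinski HBD = 0.
Acceptors: N atoms = 0, O atoms = 4 → HBA = 4.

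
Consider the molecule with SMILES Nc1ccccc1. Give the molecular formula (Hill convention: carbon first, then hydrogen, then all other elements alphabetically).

Walk through each heavy atom and fill implicit hydrogens from standard valence (C 4, N 3, O 2, S 2, halogen 1); for lowercase aromatic atoms, an aromatic c carries 1 H when it has two neighbours and 0 H with three, and aromatic n carries 0 H:
  atom 1: N, bond orders sum to 1 (valence 3) → 2 H
  atom 2: aromatic c, 3 neighbours → 0 H
  atom 3: aromatic c, 2 neighbours → 1 H
  atom 4: aromatic c, 2 neighbours → 1 H
  atom 5: aromatic c, 2 neighbours → 1 H
  atom 6: aromatic c, 2 neighbours → 1 H
  atom 7: aromatic c, 2 neighbours → 1 H
Totals → C:6, H:7, N:1.

C6H7N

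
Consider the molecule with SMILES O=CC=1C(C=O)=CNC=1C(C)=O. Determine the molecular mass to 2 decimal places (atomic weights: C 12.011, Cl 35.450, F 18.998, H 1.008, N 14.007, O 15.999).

First, the molecular formula is C8H7NO3 (counting implicit H from valence).
  C: 8 × 12.011 = 96.088
  H: 7 × 1.008 = 7.056
  N: 1 × 14.007 = 14.007
  O: 3 × 15.999 = 47.997
Sum: 8×12.011 + 7×1.008 + 1×14.007 + 3×15.999 = 165.148 → 165.15 g/mol.

165.15 g/mol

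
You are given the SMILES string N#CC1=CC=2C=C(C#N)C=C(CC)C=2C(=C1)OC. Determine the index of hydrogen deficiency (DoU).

Molecular formula: C15H12N2O.
DoU = (2C + 2 + N − H − X) / 2, where X is the halogen count and O/S are ignored.
    = (2·15 + 2 + 2 − 12 − 0) / 2 = 22 / 2 = 11.

11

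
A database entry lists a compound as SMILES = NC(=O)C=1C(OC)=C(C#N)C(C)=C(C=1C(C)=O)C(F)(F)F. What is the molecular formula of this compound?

C13H11F3N2O3

Walk through each heavy atom and fill implicit hydrogens from standard valence (C 4, N 3, O 2, S 2, halogen 1):
  atom 1: N, bond orders sum to 1 (valence 3) → 2 H
  atom 2: C, bond orders sum to 4 (valence 4) → 0 H
  atom 3: O, bond orders sum to 2 (valence 2) → 0 H
  atom 4: C, bond orders sum to 4 (valence 4) → 0 H
  atom 5: C, bond orders sum to 4 (valence 4) → 0 H
  atom 6: O, bond orders sum to 2 (valence 2) → 0 H
  atom 7: C, bond orders sum to 1 (valence 4) → 3 H
  atom 8: C, bond orders sum to 4 (valence 4) → 0 H
  atom 9: C, bond orders sum to 4 (valence 4) → 0 H
  atom 10: N, bond orders sum to 3 (valence 3) → 0 H
  atom 11: C, bond orders sum to 4 (valence 4) → 0 H
  atom 12: C, bond orders sum to 1 (valence 4) → 3 H
  atom 13: C, bond orders sum to 4 (valence 4) → 0 H
  atom 14: C, bond orders sum to 4 (valence 4) → 0 H
  atom 15: C, bond orders sum to 4 (valence 4) → 0 H
  atom 16: C, bond orders sum to 1 (valence 4) → 3 H
  atom 17: O, bond orders sum to 2 (valence 2) → 0 H
  atom 18: C, bond orders sum to 4 (valence 4) → 0 H
  atom 19: F (halogen, monovalent) → 0 H
  atom 20: F (halogen, monovalent) → 0 H
  atom 21: F (halogen, monovalent) → 0 H
Totals → C:13, H:11, F:3, N:2, O:3.
In Hill order: C13H11F3N2O3.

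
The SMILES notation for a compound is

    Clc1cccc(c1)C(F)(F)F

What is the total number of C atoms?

Count every carbon token in the SMILES (each C, including those in ring-closure positions and inside branches).
Carbon count: 7.

7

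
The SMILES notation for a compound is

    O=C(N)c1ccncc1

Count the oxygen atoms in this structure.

1

Scan the SMILES for O atoms (remember two-letter symbols like Cl and Br are single atoms).
Oxygen count: 1.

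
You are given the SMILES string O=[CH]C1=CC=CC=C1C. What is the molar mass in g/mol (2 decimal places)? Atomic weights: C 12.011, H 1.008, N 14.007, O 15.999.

120.15 g/mol

First, the molecular formula is C8H8O (counting implicit H from valence).
  C: 8 × 12.011 = 96.088
  H: 8 × 1.008 = 8.064
  O: 1 × 15.999 = 15.999
Sum: 8×12.011 + 8×1.008 + 1×15.999 = 120.151 → 120.15 g/mol.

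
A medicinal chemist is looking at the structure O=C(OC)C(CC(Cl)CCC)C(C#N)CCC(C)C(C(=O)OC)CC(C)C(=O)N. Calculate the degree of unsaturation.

Molecular formula: C21H35ClN2O5.
DoU = (2C + 2 + N − H − X) / 2, where X is the halogen count and O/S are ignored.
    = (2·21 + 2 + 2 − 35 − 1) / 2 = 10 / 2 = 5.

5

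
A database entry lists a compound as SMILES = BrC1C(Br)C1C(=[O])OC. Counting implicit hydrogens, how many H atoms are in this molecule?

Walk through each heavy atom and fill implicit hydrogens from standard valence (C 4, N 3, O 2, S 2, halogen 1):
  atom 1: Br (halogen, monovalent) → 0 H
  atom 2: C, bond orders sum to 3 (valence 4) → 1 H
  atom 3: C, bond orders sum to 3 (valence 4) → 1 H
  atom 4: Br (halogen, monovalent) → 0 H
  atom 5: C, bond orders sum to 3 (valence 4) → 1 H
  atom 6: C, bond orders sum to 4 (valence 4) → 0 H
  atom 7: O with explicit H count 0
  atom 8: O, bond orders sum to 2 (valence 2) → 0 H
  atom 9: C, bond orders sum to 1 (valence 4) → 3 H
Total hydrogens: 6.

6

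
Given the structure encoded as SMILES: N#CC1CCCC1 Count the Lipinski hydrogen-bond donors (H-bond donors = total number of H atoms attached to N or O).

Donors: find every N or O and count the H atoms it carries.
  atom 1 (N): bond orders sum to 3 → 0 H
Lipinski HBD = 0.

0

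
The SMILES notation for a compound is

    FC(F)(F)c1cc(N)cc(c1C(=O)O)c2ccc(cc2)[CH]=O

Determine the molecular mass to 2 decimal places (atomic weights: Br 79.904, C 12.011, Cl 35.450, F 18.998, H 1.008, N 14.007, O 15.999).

309.24 g/mol

First, the molecular formula is C15H10F3NO3 (counting implicit H from valence).
  C: 15 × 12.011 = 180.165
  F: 3 × 18.998 = 56.994
  H: 10 × 1.008 = 10.080
  N: 1 × 14.007 = 14.007
  O: 3 × 15.999 = 47.997
Sum: 15×12.011 + 3×18.998 + 10×1.008 + 1×14.007 + 3×15.999 = 309.243 → 309.24 g/mol.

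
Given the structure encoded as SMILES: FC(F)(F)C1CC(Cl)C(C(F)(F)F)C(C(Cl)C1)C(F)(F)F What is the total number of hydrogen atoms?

Walk through each heavy atom and fill implicit hydrogens from standard valence (C 4, N 3, O 2, S 2, halogen 1):
  atom 1: F (halogen, monovalent) → 0 H
  atom 2: C, bond orders sum to 4 (valence 4) → 0 H
  atom 3: F (halogen, monovalent) → 0 H
  atom 4: F (halogen, monovalent) → 0 H
  atom 5: C, bond orders sum to 3 (valence 4) → 1 H
  atom 6: C, bond orders sum to 2 (valence 4) → 2 H
  atom 7: C, bond orders sum to 3 (valence 4) → 1 H
  atom 8: Cl (halogen, monovalent) → 0 H
  atom 9: C, bond orders sum to 3 (valence 4) → 1 H
  atom 10: C, bond orders sum to 4 (valence 4) → 0 H
  atom 11: F (halogen, monovalent) → 0 H
  atom 12: F (halogen, monovalent) → 0 H
  atom 13: F (halogen, monovalent) → 0 H
  atom 14: C, bond orders sum to 3 (valence 4) → 1 H
  atom 15: C, bond orders sum to 3 (valence 4) → 1 H
  atom 16: Cl (halogen, monovalent) → 0 H
  atom 17: C, bond orders sum to 2 (valence 4) → 2 H
  atom 18: C, bond orders sum to 4 (valence 4) → 0 H
  atom 19: F (halogen, monovalent) → 0 H
  atom 20: F (halogen, monovalent) → 0 H
  atom 21: F (halogen, monovalent) → 0 H
Total hydrogens: 9.

9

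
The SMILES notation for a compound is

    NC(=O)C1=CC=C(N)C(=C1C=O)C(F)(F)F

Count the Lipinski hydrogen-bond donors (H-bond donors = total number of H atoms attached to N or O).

Donors: find every N or O and count the H atoms it carries.
  atom 1 (N): bond orders sum to 1 → 2 H
  atom 3 (O): bond orders sum to 2 → 0 H
  atom 8 (N): bond orders sum to 1 → 2 H
  atom 12 (O): bond orders sum to 2 → 0 H
Lipinski HBD = 4.

4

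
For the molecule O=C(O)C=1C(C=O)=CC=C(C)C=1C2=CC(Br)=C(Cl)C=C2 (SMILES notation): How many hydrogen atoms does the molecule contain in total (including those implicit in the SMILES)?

Walk through each heavy atom and fill implicit hydrogens from standard valence (C 4, N 3, O 2, S 2, halogen 1):
  atom 1: O, bond orders sum to 2 (valence 2) → 0 H
  atom 2: C, bond orders sum to 4 (valence 4) → 0 H
  atom 3: O, bond orders sum to 1 (valence 2) → 1 H
  atom 4: C, bond orders sum to 4 (valence 4) → 0 H
  atom 5: C, bond orders sum to 4 (valence 4) → 0 H
  atom 6: C, bond orders sum to 3 (valence 4) → 1 H
  atom 7: O, bond orders sum to 2 (valence 2) → 0 H
  atom 8: C, bond orders sum to 3 (valence 4) → 1 H
  atom 9: C, bond orders sum to 3 (valence 4) → 1 H
  atom 10: C, bond orders sum to 4 (valence 4) → 0 H
  atom 11: C, bond orders sum to 1 (valence 4) → 3 H
  atom 12: C, bond orders sum to 4 (valence 4) → 0 H
  atom 13: C, bond orders sum to 4 (valence 4) → 0 H
  atom 14: C, bond orders sum to 3 (valence 4) → 1 H
  atom 15: C, bond orders sum to 4 (valence 4) → 0 H
  atom 16: Br (halogen, monovalent) → 0 H
  atom 17: C, bond orders sum to 4 (valence 4) → 0 H
  atom 18: Cl (halogen, monovalent) → 0 H
  atom 19: C, bond orders sum to 3 (valence 4) → 1 H
  atom 20: C, bond orders sum to 3 (valence 4) → 1 H
Total hydrogens: 10.

10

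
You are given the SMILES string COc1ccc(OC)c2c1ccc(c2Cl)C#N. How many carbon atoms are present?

Count every carbon token in the SMILES (each C, including those in ring-closure positions and inside branches).
Carbon count: 13.

13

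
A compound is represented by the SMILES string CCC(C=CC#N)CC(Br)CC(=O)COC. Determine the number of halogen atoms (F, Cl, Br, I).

1

Halogen atoms appear at heavy-atom position 10 (1×Br).
Other groups present: 1 alkene, 1 ether, 1 ketone, 1 nitrile.
Halogen count: 1.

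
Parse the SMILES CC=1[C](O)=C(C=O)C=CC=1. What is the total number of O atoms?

Scan the SMILES for O atoms (remember two-letter symbols like Cl and Br are single atoms).
Oxygen count: 2.

2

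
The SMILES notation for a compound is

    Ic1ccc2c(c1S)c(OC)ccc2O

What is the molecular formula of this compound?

Walk through each heavy atom and fill implicit hydrogens from standard valence (C 4, N 3, O 2, S 2, halogen 1); for lowercase aromatic atoms, an aromatic c carries 1 H when it has two neighbours and 0 H with three, and aromatic n carries 0 H:
  atom 1: I (halogen, monovalent) → 0 H
  atom 2: aromatic c, 3 neighbours → 0 H
  atom 3: aromatic c, 2 neighbours → 1 H
  atom 4: aromatic c, 2 neighbours → 1 H
  atom 5: aromatic c, 3 neighbours → 0 H
  atom 6: aromatic c, 3 neighbours → 0 H
  atom 7: aromatic c, 3 neighbours → 0 H
  atom 8: S, bond orders sum to 1 (valence 2) → 1 H
  atom 9: aromatic c, 3 neighbours → 0 H
  atom 10: O, bond orders sum to 2 (valence 2) → 0 H
  atom 11: C, bond orders sum to 1 (valence 4) → 3 H
  atom 12: aromatic c, 2 neighbours → 1 H
  atom 13: aromatic c, 2 neighbours → 1 H
  atom 14: aromatic c, 3 neighbours → 0 H
  atom 15: O, bond orders sum to 1 (valence 2) → 1 H
Totals → C:11, H:9, I:1, O:2, S:1.
In Hill order: C11H9IO2S.

C11H9IO2S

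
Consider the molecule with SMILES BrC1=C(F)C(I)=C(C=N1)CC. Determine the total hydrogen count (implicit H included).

Walk through each heavy atom and fill implicit hydrogens from standard valence (C 4, N 3, O 2, S 2, halogen 1):
  atom 1: Br (halogen, monovalent) → 0 H
  atom 2: C, bond orders sum to 4 (valence 4) → 0 H
  atom 3: C, bond orders sum to 4 (valence 4) → 0 H
  atom 4: F (halogen, monovalent) → 0 H
  atom 5: C, bond orders sum to 4 (valence 4) → 0 H
  atom 6: I (halogen, monovalent) → 0 H
  atom 7: C, bond orders sum to 4 (valence 4) → 0 H
  atom 8: C, bond orders sum to 3 (valence 4) → 1 H
  atom 9: N, bond orders sum to 3 (valence 3) → 0 H
  atom 10: C, bond orders sum to 2 (valence 4) → 2 H
  atom 11: C, bond orders sum to 1 (valence 4) → 3 H
Total hydrogens: 6.

6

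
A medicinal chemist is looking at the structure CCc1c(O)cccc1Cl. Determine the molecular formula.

C8H9ClO

Walk through each heavy atom and fill implicit hydrogens from standard valence (C 4, N 3, O 2, S 2, halogen 1); for lowercase aromatic atoms, an aromatic c carries 1 H when it has two neighbours and 0 H with three, and aromatic n carries 0 H:
  atom 1: C, bond orders sum to 1 (valence 4) → 3 H
  atom 2: C, bond orders sum to 2 (valence 4) → 2 H
  atom 3: aromatic c, 3 neighbours → 0 H
  atom 4: aromatic c, 3 neighbours → 0 H
  atom 5: O, bond orders sum to 1 (valence 2) → 1 H
  atom 6: aromatic c, 2 neighbours → 1 H
  atom 7: aromatic c, 2 neighbours → 1 H
  atom 8: aromatic c, 2 neighbours → 1 H
  atom 9: aromatic c, 3 neighbours → 0 H
  atom 10: Cl (halogen, monovalent) → 0 H
Totals → C:8, H:9, Cl:1, O:1.
In Hill order: C8H9ClO.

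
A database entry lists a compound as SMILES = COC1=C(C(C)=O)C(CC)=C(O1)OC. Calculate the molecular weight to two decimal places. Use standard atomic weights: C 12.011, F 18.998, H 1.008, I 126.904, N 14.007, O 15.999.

First, the molecular formula is C10H14O4 (counting implicit H from valence).
  C: 10 × 12.011 = 120.110
  H: 14 × 1.008 = 14.112
  O: 4 × 15.999 = 63.996
Sum: 10×12.011 + 14×1.008 + 4×15.999 = 198.218 → 198.22 g/mol.

198.22 g/mol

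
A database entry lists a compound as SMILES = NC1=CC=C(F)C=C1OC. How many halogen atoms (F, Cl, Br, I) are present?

1

Halogen atoms appear at heavy-atom position 6 (1×F).
Other groups present: 1 ether, 1 primary amine.
Halogen count: 1.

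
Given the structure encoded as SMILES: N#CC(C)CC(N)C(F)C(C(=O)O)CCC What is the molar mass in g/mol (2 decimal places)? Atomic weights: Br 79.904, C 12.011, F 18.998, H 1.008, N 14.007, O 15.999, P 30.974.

230.28 g/mol

First, the molecular formula is C11H19FN2O2 (counting implicit H from valence).
  C: 11 × 12.011 = 132.121
  F: 1 × 18.998 = 18.998
  H: 19 × 1.008 = 19.152
  N: 2 × 14.007 = 28.014
  O: 2 × 15.999 = 31.998
Sum: 11×12.011 + 1×18.998 + 19×1.008 + 2×14.007 + 2×15.999 = 230.283 → 230.28 g/mol.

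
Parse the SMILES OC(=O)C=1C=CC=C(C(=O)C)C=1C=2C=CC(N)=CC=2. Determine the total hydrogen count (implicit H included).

13

Walk through each heavy atom and fill implicit hydrogens from standard valence (C 4, N 3, O 2, S 2, halogen 1):
  atom 1: O, bond orders sum to 1 (valence 2) → 1 H
  atom 2: C, bond orders sum to 4 (valence 4) → 0 H
  atom 3: O, bond orders sum to 2 (valence 2) → 0 H
  atom 4: C, bond orders sum to 4 (valence 4) → 0 H
  atom 5: C, bond orders sum to 3 (valence 4) → 1 H
  atom 6: C, bond orders sum to 3 (valence 4) → 1 H
  atom 7: C, bond orders sum to 3 (valence 4) → 1 H
  atom 8: C, bond orders sum to 4 (valence 4) → 0 H
  atom 9: C, bond orders sum to 4 (valence 4) → 0 H
  atom 10: O, bond orders sum to 2 (valence 2) → 0 H
  atom 11: C, bond orders sum to 1 (valence 4) → 3 H
  atom 12: C, bond orders sum to 4 (valence 4) → 0 H
  atom 13: C, bond orders sum to 4 (valence 4) → 0 H
  atom 14: C, bond orders sum to 3 (valence 4) → 1 H
  atom 15: C, bond orders sum to 3 (valence 4) → 1 H
  atom 16: C, bond orders sum to 4 (valence 4) → 0 H
  atom 17: N, bond orders sum to 1 (valence 3) → 2 H
  atom 18: C, bond orders sum to 3 (valence 4) → 1 H
  atom 19: C, bond orders sum to 3 (valence 4) → 1 H
Total hydrogens: 13.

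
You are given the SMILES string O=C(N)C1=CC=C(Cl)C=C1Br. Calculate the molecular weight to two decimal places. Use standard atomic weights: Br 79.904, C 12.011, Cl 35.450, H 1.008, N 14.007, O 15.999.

First, the molecular formula is C7H5BrClNO (counting implicit H from valence).
  Br: 1 × 79.904 = 79.904
  C: 7 × 12.011 = 84.077
  Cl: 1 × 35.450 = 35.450
  H: 5 × 1.008 = 5.040
  N: 1 × 14.007 = 14.007
  O: 1 × 15.999 = 15.999
Sum: 1×79.904 + 7×12.011 + 1×35.450 + 5×1.008 + 1×14.007 + 1×15.999 = 234.477 → 234.48 g/mol.

234.48 g/mol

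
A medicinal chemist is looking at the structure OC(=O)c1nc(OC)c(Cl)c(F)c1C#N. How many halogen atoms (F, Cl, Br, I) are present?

Halogen atoms appear at heavy-atom positions 10, 12 (1×Cl, 1×F).
Other groups present: 1 carboxylic acid, 1 ether, 1 nitrile.
Halogen count: 2.

2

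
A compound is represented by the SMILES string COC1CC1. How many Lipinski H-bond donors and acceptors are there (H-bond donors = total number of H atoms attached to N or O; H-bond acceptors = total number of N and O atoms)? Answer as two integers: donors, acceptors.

Donors: find every N or O and count the H atoms it carries.
  atom 2 (O): bond orders sum to 2 → 0 H
Lipinski HBD = 0.
Acceptors: N atoms = 0, O atoms = 1 → HBA = 1.

0, 1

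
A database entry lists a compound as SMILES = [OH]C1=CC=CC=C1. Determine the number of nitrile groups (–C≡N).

Scan the SMILES for the nitrile motif — none present.
Groups that are present: 1 hydroxyl.

0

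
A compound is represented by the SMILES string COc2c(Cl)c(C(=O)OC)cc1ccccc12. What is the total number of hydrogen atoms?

11

Walk through each heavy atom and fill implicit hydrogens from standard valence (C 4, N 3, O 2, S 2, halogen 1); for lowercase aromatic atoms, an aromatic c carries 1 H when it has two neighbours and 0 H with three, and aromatic n carries 0 H:
  atom 1: C, bond orders sum to 1 (valence 4) → 3 H
  atom 2: O, bond orders sum to 2 (valence 2) → 0 H
  atom 3: aromatic c, 3 neighbours → 0 H
  atom 4: aromatic c, 3 neighbours → 0 H
  atom 5: Cl (halogen, monovalent) → 0 H
  atom 6: aromatic c, 3 neighbours → 0 H
  atom 7: C, bond orders sum to 4 (valence 4) → 0 H
  atom 8: O, bond orders sum to 2 (valence 2) → 0 H
  atom 9: O, bond orders sum to 2 (valence 2) → 0 H
  atom 10: C, bond orders sum to 1 (valence 4) → 3 H
  atom 11: aromatic c, 2 neighbours → 1 H
  atom 12: aromatic c, 3 neighbours → 0 H
  atom 13: aromatic c, 2 neighbours → 1 H
  atom 14: aromatic c, 2 neighbours → 1 H
  atom 15: aromatic c, 2 neighbours → 1 H
  atom 16: aromatic c, 2 neighbours → 1 H
  atom 17: aromatic c, 3 neighbours → 0 H
Total hydrogens: 11.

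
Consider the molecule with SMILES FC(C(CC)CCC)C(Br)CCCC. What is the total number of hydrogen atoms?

Walk through each heavy atom and fill implicit hydrogens from standard valence (C 4, N 3, O 2, S 2, halogen 1):
  atom 1: F (halogen, monovalent) → 0 H
  atom 2: C, bond orders sum to 3 (valence 4) → 1 H
  atom 3: C, bond orders sum to 3 (valence 4) → 1 H
  atom 4: C, bond orders sum to 2 (valence 4) → 2 H
  atom 5: C, bond orders sum to 1 (valence 4) → 3 H
  atom 6: C, bond orders sum to 2 (valence 4) → 2 H
  atom 7: C, bond orders sum to 2 (valence 4) → 2 H
  atom 8: C, bond orders sum to 1 (valence 4) → 3 H
  atom 9: C, bond orders sum to 3 (valence 4) → 1 H
  atom 10: Br (halogen, monovalent) → 0 H
  atom 11: C, bond orders sum to 2 (valence 4) → 2 H
  atom 12: C, bond orders sum to 2 (valence 4) → 2 H
  atom 13: C, bond orders sum to 2 (valence 4) → 2 H
  atom 14: C, bond orders sum to 1 (valence 4) → 3 H
Total hydrogens: 24.

24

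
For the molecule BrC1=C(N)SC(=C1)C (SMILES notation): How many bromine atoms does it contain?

Scan the SMILES for Br atoms (remember two-letter symbols like Cl and Br are single atoms).
Bromine count: 1.

1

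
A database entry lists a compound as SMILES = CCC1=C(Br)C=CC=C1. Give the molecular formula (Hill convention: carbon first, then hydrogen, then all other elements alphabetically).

Walk through each heavy atom and fill implicit hydrogens from standard valence (C 4, N 3, O 2, S 2, halogen 1):
  atom 1: C, bond orders sum to 1 (valence 4) → 3 H
  atom 2: C, bond orders sum to 2 (valence 4) → 2 H
  atom 3: C, bond orders sum to 4 (valence 4) → 0 H
  atom 4: C, bond orders sum to 4 (valence 4) → 0 H
  atom 5: Br (halogen, monovalent) → 0 H
  atom 6: C, bond orders sum to 3 (valence 4) → 1 H
  atom 7: C, bond orders sum to 3 (valence 4) → 1 H
  atom 8: C, bond orders sum to 3 (valence 4) → 1 H
  atom 9: C, bond orders sum to 3 (valence 4) → 1 H
Totals → C:8, H:9, Br:1.
In Hill order: C8H9Br.

C8H9Br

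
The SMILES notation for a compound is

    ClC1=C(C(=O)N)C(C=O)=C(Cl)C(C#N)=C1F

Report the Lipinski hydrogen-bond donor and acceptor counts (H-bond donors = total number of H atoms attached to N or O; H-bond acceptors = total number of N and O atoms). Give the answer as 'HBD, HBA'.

Donors: find every N or O and count the H atoms it carries.
  atom 5 (O): bond orders sum to 2 → 0 H
  atom 6 (N): bond orders sum to 1 → 2 H
  atom 9 (O): bond orders sum to 2 → 0 H
  atom 14 (N): bond orders sum to 3 → 0 H
Lipinski HBD = 2.
Acceptors: N atoms = 2, O atoms = 2 → HBA = 4.

2, 4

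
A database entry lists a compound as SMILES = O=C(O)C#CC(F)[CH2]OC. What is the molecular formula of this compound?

Walk through each heavy atom and fill implicit hydrogens from standard valence (C 4, N 3, O 2, S 2, halogen 1):
  atom 1: O, bond orders sum to 2 (valence 2) → 0 H
  atom 2: C, bond orders sum to 4 (valence 4) → 0 H
  atom 3: O, bond orders sum to 1 (valence 2) → 1 H
  atom 4: C, bond orders sum to 4 (valence 4) → 0 H
  atom 5: C, bond orders sum to 4 (valence 4) → 0 H
  atom 6: C, bond orders sum to 3 (valence 4) → 1 H
  atom 7: F (halogen, monovalent) → 0 H
  atom 8: C with explicit H count 2
  atom 9: O, bond orders sum to 2 (valence 2) → 0 H
  atom 10: C, bond orders sum to 1 (valence 4) → 3 H
Totals → C:6, H:7, F:1, O:3.
In Hill order: C6H7FO3.

C6H7FO3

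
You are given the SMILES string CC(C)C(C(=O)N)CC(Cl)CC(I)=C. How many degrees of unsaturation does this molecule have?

Molecular formula: C10H17ClINO.
DoU = (2C + 2 + N − H − X) / 2, where X is the halogen count and O/S are ignored.
    = (2·10 + 2 + 1 − 17 − 2) / 2 = 4 / 2 = 2.

2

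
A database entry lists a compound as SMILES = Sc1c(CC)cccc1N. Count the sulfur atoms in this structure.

1

Scan the SMILES for S atoms (remember two-letter symbols like Cl and Br are single atoms).
Sulfur count: 1.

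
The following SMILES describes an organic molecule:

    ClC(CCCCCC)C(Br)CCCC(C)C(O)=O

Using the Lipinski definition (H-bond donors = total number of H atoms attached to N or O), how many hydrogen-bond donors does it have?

Donors: find every N or O and count the H atoms it carries.
  atom 17 (O): bond orders sum to 1 → 1 H
  atom 18 (O): bond orders sum to 2 → 0 H
Lipinski HBD = 1.

1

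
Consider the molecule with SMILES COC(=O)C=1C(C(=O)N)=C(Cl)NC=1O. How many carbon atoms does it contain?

7

Count every carbon token in the SMILES (each C, including those in ring-closure positions and inside branches).
Carbon count: 7.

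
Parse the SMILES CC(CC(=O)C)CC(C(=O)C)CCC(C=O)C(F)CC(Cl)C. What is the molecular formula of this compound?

Walk through each heavy atom and fill implicit hydrogens from standard valence (C 4, N 3, O 2, S 2, halogen 1):
  atom 1: C, bond orders sum to 1 (valence 4) → 3 H
  atom 2: C, bond orders sum to 3 (valence 4) → 1 H
  atom 3: C, bond orders sum to 2 (valence 4) → 2 H
  atom 4: C, bond orders sum to 4 (valence 4) → 0 H
  atom 5: O, bond orders sum to 2 (valence 2) → 0 H
  atom 6: C, bond orders sum to 1 (valence 4) → 3 H
  atom 7: C, bond orders sum to 2 (valence 4) → 2 H
  atom 8: C, bond orders sum to 3 (valence 4) → 1 H
  atom 9: C, bond orders sum to 4 (valence 4) → 0 H
  atom 10: O, bond orders sum to 2 (valence 2) → 0 H
  atom 11: C, bond orders sum to 1 (valence 4) → 3 H
  atom 12: C, bond orders sum to 2 (valence 4) → 2 H
  atom 13: C, bond orders sum to 2 (valence 4) → 2 H
  atom 14: C, bond orders sum to 3 (valence 4) → 1 H
  atom 15: C, bond orders sum to 3 (valence 4) → 1 H
  atom 16: O, bond orders sum to 2 (valence 2) → 0 H
  atom 17: C, bond orders sum to 3 (valence 4) → 1 H
  atom 18: F (halogen, monovalent) → 0 H
  atom 19: C, bond orders sum to 2 (valence 4) → 2 H
  atom 20: C, bond orders sum to 3 (valence 4) → 1 H
  atom 21: Cl (halogen, monovalent) → 0 H
  atom 22: C, bond orders sum to 1 (valence 4) → 3 H
Totals → C:17, H:28, Cl:1, F:1, O:3.

C17H28ClFO3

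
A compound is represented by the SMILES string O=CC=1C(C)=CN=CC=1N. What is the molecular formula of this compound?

Walk through each heavy atom and fill implicit hydrogens from standard valence (C 4, N 3, O 2, S 2, halogen 1):
  atom 1: O, bond orders sum to 2 (valence 2) → 0 H
  atom 2: C, bond orders sum to 3 (valence 4) → 1 H
  atom 3: C, bond orders sum to 4 (valence 4) → 0 H
  atom 4: C, bond orders sum to 4 (valence 4) → 0 H
  atom 5: C, bond orders sum to 1 (valence 4) → 3 H
  atom 6: C, bond orders sum to 3 (valence 4) → 1 H
  atom 7: N, bond orders sum to 3 (valence 3) → 0 H
  atom 8: C, bond orders sum to 3 (valence 4) → 1 H
  atom 9: C, bond orders sum to 4 (valence 4) → 0 H
  atom 10: N, bond orders sum to 1 (valence 3) → 2 H
Totals → C:7, H:8, N:2, O:1.
In Hill order: C7H8N2O.

C7H8N2O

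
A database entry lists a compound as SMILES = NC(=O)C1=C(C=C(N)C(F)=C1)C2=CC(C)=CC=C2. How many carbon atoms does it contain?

Count every carbon token in the SMILES (each C, including those in ring-closure positions and inside branches).
Carbon count: 14.

14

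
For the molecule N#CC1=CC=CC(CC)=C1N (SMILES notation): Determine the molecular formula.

Walk through each heavy atom and fill implicit hydrogens from standard valence (C 4, N 3, O 2, S 2, halogen 1):
  atom 1: N, bond orders sum to 3 (valence 3) → 0 H
  atom 2: C, bond orders sum to 4 (valence 4) → 0 H
  atom 3: C, bond orders sum to 4 (valence 4) → 0 H
  atom 4: C, bond orders sum to 3 (valence 4) → 1 H
  atom 5: C, bond orders sum to 3 (valence 4) → 1 H
  atom 6: C, bond orders sum to 3 (valence 4) → 1 H
  atom 7: C, bond orders sum to 4 (valence 4) → 0 H
  atom 8: C, bond orders sum to 2 (valence 4) → 2 H
  atom 9: C, bond orders sum to 1 (valence 4) → 3 H
  atom 10: C, bond orders sum to 4 (valence 4) → 0 H
  atom 11: N, bond orders sum to 1 (valence 3) → 2 H
Totals → C:9, H:10, N:2.

C9H10N2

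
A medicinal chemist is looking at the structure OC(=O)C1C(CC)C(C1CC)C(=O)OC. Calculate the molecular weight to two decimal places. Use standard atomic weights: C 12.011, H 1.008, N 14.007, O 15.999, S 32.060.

First, the molecular formula is C11H18O4 (counting implicit H from valence).
  C: 11 × 12.011 = 132.121
  H: 18 × 1.008 = 18.144
  O: 4 × 15.999 = 63.996
Sum: 11×12.011 + 18×1.008 + 4×15.999 = 214.261 → 214.26 g/mol.

214.26 g/mol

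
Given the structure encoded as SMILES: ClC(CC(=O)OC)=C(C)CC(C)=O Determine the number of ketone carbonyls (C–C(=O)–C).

1

The ketone motif appears at heavy-atom position 11 in the SMILES.
Other groups present: 1 alkene, 1 ester.
Ketone count: 1.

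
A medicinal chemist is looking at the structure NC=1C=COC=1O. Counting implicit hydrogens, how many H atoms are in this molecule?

5

Walk through each heavy atom and fill implicit hydrogens from standard valence (C 4, N 3, O 2, S 2, halogen 1):
  atom 1: N, bond orders sum to 1 (valence 3) → 2 H
  atom 2: C, bond orders sum to 4 (valence 4) → 0 H
  atom 3: C, bond orders sum to 3 (valence 4) → 1 H
  atom 4: C, bond orders sum to 3 (valence 4) → 1 H
  atom 5: O, bond orders sum to 2 (valence 2) → 0 H
  atom 6: C, bond orders sum to 4 (valence 4) → 0 H
  atom 7: O, bond orders sum to 1 (valence 2) → 1 H
Total hydrogens: 5.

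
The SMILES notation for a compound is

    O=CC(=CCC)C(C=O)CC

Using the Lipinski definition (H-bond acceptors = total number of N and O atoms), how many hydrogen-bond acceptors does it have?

N atoms: 0; O atoms: 2.
Lipinski HBA = 0 + 2 = 2.

2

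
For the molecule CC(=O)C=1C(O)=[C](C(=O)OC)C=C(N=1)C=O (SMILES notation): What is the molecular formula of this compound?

C10H9NO5

Walk through each heavy atom and fill implicit hydrogens from standard valence (C 4, N 3, O 2, S 2, halogen 1):
  atom 1: C, bond orders sum to 1 (valence 4) → 3 H
  atom 2: C, bond orders sum to 4 (valence 4) → 0 H
  atom 3: O, bond orders sum to 2 (valence 2) → 0 H
  atom 4: C, bond orders sum to 4 (valence 4) → 0 H
  atom 5: C, bond orders sum to 4 (valence 4) → 0 H
  atom 6: O, bond orders sum to 1 (valence 2) → 1 H
  atom 7: C with explicit H count 0
  atom 8: C, bond orders sum to 4 (valence 4) → 0 H
  atom 9: O, bond orders sum to 2 (valence 2) → 0 H
  atom 10: O, bond orders sum to 2 (valence 2) → 0 H
  atom 11: C, bond orders sum to 1 (valence 4) → 3 H
  atom 12: C, bond orders sum to 3 (valence 4) → 1 H
  atom 13: C, bond orders sum to 4 (valence 4) → 0 H
  atom 14: N, bond orders sum to 3 (valence 3) → 0 H
  atom 15: C, bond orders sum to 3 (valence 4) → 1 H
  atom 16: O, bond orders sum to 2 (valence 2) → 0 H
Totals → C:10, H:9, N:1, O:5.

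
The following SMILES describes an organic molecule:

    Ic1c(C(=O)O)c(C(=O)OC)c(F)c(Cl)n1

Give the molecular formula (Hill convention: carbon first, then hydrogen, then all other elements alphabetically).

Walk through each heavy atom and fill implicit hydrogens from standard valence (C 4, N 3, O 2, S 2, halogen 1); for lowercase aromatic atoms, an aromatic c carries 1 H when it has two neighbours and 0 H with three, and aromatic n carries 0 H:
  atom 1: I (halogen, monovalent) → 0 H
  atom 2: aromatic c, 3 neighbours → 0 H
  atom 3: aromatic c, 3 neighbours → 0 H
  atom 4: C, bond orders sum to 4 (valence 4) → 0 H
  atom 5: O, bond orders sum to 2 (valence 2) → 0 H
  atom 6: O, bond orders sum to 1 (valence 2) → 1 H
  atom 7: aromatic c, 3 neighbours → 0 H
  atom 8: C, bond orders sum to 4 (valence 4) → 0 H
  atom 9: O, bond orders sum to 2 (valence 2) → 0 H
  atom 10: O, bond orders sum to 2 (valence 2) → 0 H
  atom 11: C, bond orders sum to 1 (valence 4) → 3 H
  atom 12: aromatic c, 3 neighbours → 0 H
  atom 13: F (halogen, monovalent) → 0 H
  atom 14: aromatic c, 3 neighbours → 0 H
  atom 15: Cl (halogen, monovalent) → 0 H
  atom 16: aromatic n, 2 neighbours → 0 H
Totals → C:8, H:4, Cl:1, F:1, I:1, N:1, O:4.

C8H4ClFINO4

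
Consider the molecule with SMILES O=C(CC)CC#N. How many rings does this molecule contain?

0

In SMILES, each pair of matching ring-closure digits denotes one ring-closing bond; the number of such bonds equals the number of independent rings.
Ring-closure bonds here: 0.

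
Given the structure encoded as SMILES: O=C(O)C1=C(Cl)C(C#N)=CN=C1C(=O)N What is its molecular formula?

C8H4ClN3O3

Walk through each heavy atom and fill implicit hydrogens from standard valence (C 4, N 3, O 2, S 2, halogen 1):
  atom 1: O, bond orders sum to 2 (valence 2) → 0 H
  atom 2: C, bond orders sum to 4 (valence 4) → 0 H
  atom 3: O, bond orders sum to 1 (valence 2) → 1 H
  atom 4: C, bond orders sum to 4 (valence 4) → 0 H
  atom 5: C, bond orders sum to 4 (valence 4) → 0 H
  atom 6: Cl (halogen, monovalent) → 0 H
  atom 7: C, bond orders sum to 4 (valence 4) → 0 H
  atom 8: C, bond orders sum to 4 (valence 4) → 0 H
  atom 9: N, bond orders sum to 3 (valence 3) → 0 H
  atom 10: C, bond orders sum to 3 (valence 4) → 1 H
  atom 11: N, bond orders sum to 3 (valence 3) → 0 H
  atom 12: C, bond orders sum to 4 (valence 4) → 0 H
  atom 13: C, bond orders sum to 4 (valence 4) → 0 H
  atom 14: O, bond orders sum to 2 (valence 2) → 0 H
  atom 15: N, bond orders sum to 1 (valence 3) → 2 H
Totals → C:8, H:4, Cl:1, N:3, O:3.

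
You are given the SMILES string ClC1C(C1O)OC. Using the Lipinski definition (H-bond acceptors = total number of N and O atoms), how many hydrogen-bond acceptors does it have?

2

N atoms: 0; O atoms: 2.
Lipinski HBA = 0 + 2 = 2.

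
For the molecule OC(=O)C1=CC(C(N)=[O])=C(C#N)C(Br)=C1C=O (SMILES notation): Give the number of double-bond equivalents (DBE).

9

Degree of unsaturation = (number of rings) + (number of π bonds).
Ring closures in the SMILES: 1.
π bonds: 6 double bonds (each 1 DoU), 1 triple bond (each 2 DoU) → 8 DoU from unsaturation.
Total DoU = 1 + 8 = 9.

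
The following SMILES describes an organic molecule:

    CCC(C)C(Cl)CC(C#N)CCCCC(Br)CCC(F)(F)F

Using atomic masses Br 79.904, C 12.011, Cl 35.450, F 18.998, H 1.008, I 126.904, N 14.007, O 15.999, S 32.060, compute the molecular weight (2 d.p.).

First, the molecular formula is C16H26BrClF3N (counting implicit H from valence).
  Br: 1 × 79.904 = 79.904
  C: 16 × 12.011 = 192.176
  Cl: 1 × 35.450 = 35.450
  F: 3 × 18.998 = 56.994
  H: 26 × 1.008 = 26.208
  N: 1 × 14.007 = 14.007
Sum: 1×79.904 + 16×12.011 + 1×35.450 + 3×18.998 + 26×1.008 + 1×14.007 = 404.739 → 404.74 g/mol.

404.74 g/mol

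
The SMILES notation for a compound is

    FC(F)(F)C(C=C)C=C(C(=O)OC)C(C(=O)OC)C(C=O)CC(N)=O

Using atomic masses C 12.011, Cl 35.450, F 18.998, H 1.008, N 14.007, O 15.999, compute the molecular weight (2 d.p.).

365.30 g/mol

First, the molecular formula is C15H18F3NO6 (counting implicit H from valence).
  C: 15 × 12.011 = 180.165
  F: 3 × 18.998 = 56.994
  H: 18 × 1.008 = 18.144
  N: 1 × 14.007 = 14.007
  O: 6 × 15.999 = 95.994
Sum: 15×12.011 + 3×18.998 + 18×1.008 + 1×14.007 + 6×15.999 = 365.304 → 365.30 g/mol.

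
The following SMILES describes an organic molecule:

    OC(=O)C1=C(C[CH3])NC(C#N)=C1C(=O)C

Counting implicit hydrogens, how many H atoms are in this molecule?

Walk through each heavy atom and fill implicit hydrogens from standard valence (C 4, N 3, O 2, S 2, halogen 1):
  atom 1: O, bond orders sum to 1 (valence 2) → 1 H
  atom 2: C, bond orders sum to 4 (valence 4) → 0 H
  atom 3: O, bond orders sum to 2 (valence 2) → 0 H
  atom 4: C, bond orders sum to 4 (valence 4) → 0 H
  atom 5: C, bond orders sum to 4 (valence 4) → 0 H
  atom 6: C, bond orders sum to 2 (valence 4) → 2 H
  atom 7: C with explicit H count 3
  atom 8: N, bond orders sum to 2 (valence 3) → 1 H
  atom 9: C, bond orders sum to 4 (valence 4) → 0 H
  atom 10: C, bond orders sum to 4 (valence 4) → 0 H
  atom 11: N, bond orders sum to 3 (valence 3) → 0 H
  atom 12: C, bond orders sum to 4 (valence 4) → 0 H
  atom 13: C, bond orders sum to 4 (valence 4) → 0 H
  atom 14: O, bond orders sum to 2 (valence 2) → 0 H
  atom 15: C, bond orders sum to 1 (valence 4) → 3 H
Total hydrogens: 10.

10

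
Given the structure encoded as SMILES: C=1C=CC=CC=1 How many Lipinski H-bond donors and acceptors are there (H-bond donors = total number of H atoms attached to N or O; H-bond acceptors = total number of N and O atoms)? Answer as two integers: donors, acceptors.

Donors: find every N or O and count the H atoms it carries.
  (no N or O atoms present)
Lipinski HBD = 0.
Acceptors: N atoms = 0, O atoms = 0 → HBA = 0.

0, 0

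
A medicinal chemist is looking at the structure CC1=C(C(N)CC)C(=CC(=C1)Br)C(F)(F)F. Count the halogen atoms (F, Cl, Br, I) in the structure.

Halogen atoms appear at heavy-atom positions 12, 14, 15, 16 (1×Br, 3×F).
Other groups present: 1 primary amine.
Halogen count: 4.

4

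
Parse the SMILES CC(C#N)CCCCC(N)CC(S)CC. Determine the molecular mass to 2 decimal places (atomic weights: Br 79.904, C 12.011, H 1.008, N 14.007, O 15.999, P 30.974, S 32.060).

First, the molecular formula is C12H24N2S (counting implicit H from valence).
  C: 12 × 12.011 = 144.132
  H: 24 × 1.008 = 24.192
  N: 2 × 14.007 = 28.014
  S: 1 × 32.060 = 32.060
Sum: 12×12.011 + 24×1.008 + 2×14.007 + 1×32.060 = 228.398 → 228.40 g/mol.

228.40 g/mol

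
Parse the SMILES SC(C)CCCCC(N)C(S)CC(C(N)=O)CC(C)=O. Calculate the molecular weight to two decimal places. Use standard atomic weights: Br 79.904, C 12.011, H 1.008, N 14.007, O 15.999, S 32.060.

320.51 g/mol

First, the molecular formula is C14H28N2O2S2 (counting implicit H from valence).
  C: 14 × 12.011 = 168.154
  H: 28 × 1.008 = 28.224
  N: 2 × 14.007 = 28.014
  O: 2 × 15.999 = 31.998
  S: 2 × 32.060 = 64.120
Sum: 14×12.011 + 28×1.008 + 2×14.007 + 2×15.999 + 2×32.060 = 320.510 → 320.51 g/mol.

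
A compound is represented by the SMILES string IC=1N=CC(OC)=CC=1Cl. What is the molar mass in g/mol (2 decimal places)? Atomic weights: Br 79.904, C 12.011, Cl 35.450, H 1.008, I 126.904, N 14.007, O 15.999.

First, the molecular formula is C6H5ClINO (counting implicit H from valence).
  C: 6 × 12.011 = 72.066
  Cl: 1 × 35.450 = 35.450
  H: 5 × 1.008 = 5.040
  I: 1 × 126.904 = 126.904
  N: 1 × 14.007 = 14.007
  O: 1 × 15.999 = 15.999
Sum: 6×12.011 + 1×35.450 + 5×1.008 + 1×126.904 + 1×14.007 + 1×15.999 = 269.466 → 269.47 g/mol.

269.47 g/mol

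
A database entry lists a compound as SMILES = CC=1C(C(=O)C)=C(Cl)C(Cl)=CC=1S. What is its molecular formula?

C9H8Cl2OS

Walk through each heavy atom and fill implicit hydrogens from standard valence (C 4, N 3, O 2, S 2, halogen 1):
  atom 1: C, bond orders sum to 1 (valence 4) → 3 H
  atom 2: C, bond orders sum to 4 (valence 4) → 0 H
  atom 3: C, bond orders sum to 4 (valence 4) → 0 H
  atom 4: C, bond orders sum to 4 (valence 4) → 0 H
  atom 5: O, bond orders sum to 2 (valence 2) → 0 H
  atom 6: C, bond orders sum to 1 (valence 4) → 3 H
  atom 7: C, bond orders sum to 4 (valence 4) → 0 H
  atom 8: Cl (halogen, monovalent) → 0 H
  atom 9: C, bond orders sum to 4 (valence 4) → 0 H
  atom 10: Cl (halogen, monovalent) → 0 H
  atom 11: C, bond orders sum to 3 (valence 4) → 1 H
  atom 12: C, bond orders sum to 4 (valence 4) → 0 H
  atom 13: S, bond orders sum to 1 (valence 2) → 1 H
Totals → C:9, H:8, Cl:2, O:1, S:1.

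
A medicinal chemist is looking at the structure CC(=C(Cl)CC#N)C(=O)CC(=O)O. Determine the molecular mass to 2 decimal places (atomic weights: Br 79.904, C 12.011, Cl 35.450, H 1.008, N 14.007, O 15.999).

First, the molecular formula is C8H8ClNO3 (counting implicit H from valence).
  C: 8 × 12.011 = 96.088
  Cl: 1 × 35.450 = 35.450
  H: 8 × 1.008 = 8.064
  N: 1 × 14.007 = 14.007
  O: 3 × 15.999 = 47.997
Sum: 8×12.011 + 1×35.450 + 8×1.008 + 1×14.007 + 3×15.999 = 201.606 → 201.61 g/mol.

201.61 g/mol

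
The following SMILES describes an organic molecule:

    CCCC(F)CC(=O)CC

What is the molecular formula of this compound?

Walk through each heavy atom and fill implicit hydrogens from standard valence (C 4, N 3, O 2, S 2, halogen 1):
  atom 1: C, bond orders sum to 1 (valence 4) → 3 H
  atom 2: C, bond orders sum to 2 (valence 4) → 2 H
  atom 3: C, bond orders sum to 2 (valence 4) → 2 H
  atom 4: C, bond orders sum to 3 (valence 4) → 1 H
  atom 5: F (halogen, monovalent) → 0 H
  atom 6: C, bond orders sum to 2 (valence 4) → 2 H
  atom 7: C, bond orders sum to 4 (valence 4) → 0 H
  atom 8: O, bond orders sum to 2 (valence 2) → 0 H
  atom 9: C, bond orders sum to 2 (valence 4) → 2 H
  atom 10: C, bond orders sum to 1 (valence 4) → 3 H
Totals → C:8, H:15, F:1, O:1.
In Hill order: C8H15FO.

C8H15FO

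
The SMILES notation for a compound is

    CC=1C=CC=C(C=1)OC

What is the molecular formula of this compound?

C8H10O

Walk through each heavy atom and fill implicit hydrogens from standard valence (C 4, N 3, O 2, S 2, halogen 1):
  atom 1: C, bond orders sum to 1 (valence 4) → 3 H
  atom 2: C, bond orders sum to 4 (valence 4) → 0 H
  atom 3: C, bond orders sum to 3 (valence 4) → 1 H
  atom 4: C, bond orders sum to 3 (valence 4) → 1 H
  atom 5: C, bond orders sum to 3 (valence 4) → 1 H
  atom 6: C, bond orders sum to 4 (valence 4) → 0 H
  atom 7: C, bond orders sum to 3 (valence 4) → 1 H
  atom 8: O, bond orders sum to 2 (valence 2) → 0 H
  atom 9: C, bond orders sum to 1 (valence 4) → 3 H
Totals → C:8, H:10, O:1.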